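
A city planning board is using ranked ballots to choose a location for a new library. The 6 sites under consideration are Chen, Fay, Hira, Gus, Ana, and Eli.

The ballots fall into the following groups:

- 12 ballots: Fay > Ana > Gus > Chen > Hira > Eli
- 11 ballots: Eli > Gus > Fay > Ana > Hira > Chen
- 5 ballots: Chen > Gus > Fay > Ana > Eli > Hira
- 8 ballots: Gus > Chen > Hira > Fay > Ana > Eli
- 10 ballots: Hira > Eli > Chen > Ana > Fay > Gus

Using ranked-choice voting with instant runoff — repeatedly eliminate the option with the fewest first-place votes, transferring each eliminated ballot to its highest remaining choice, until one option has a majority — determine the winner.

Round 1: Fay 12, Eli 11, Hira 10, Gus 8, Chen 5, Ana 0. Ana has the fewest and is eliminated.
Round 2: Fay 12, Eli 11, Hira 10, Gus 8, Chen 5. Chen has the fewest and is eliminated.
Round 3: Gus 13, Fay 12, Eli 11, Hira 10. Hira has the fewest and is eliminated.
Round 4: Eli 21, Gus 13, Fay 12. Fay has the fewest and is eliminated.
Round 5: Gus 25, Eli 21. Gus has a majority.

Gus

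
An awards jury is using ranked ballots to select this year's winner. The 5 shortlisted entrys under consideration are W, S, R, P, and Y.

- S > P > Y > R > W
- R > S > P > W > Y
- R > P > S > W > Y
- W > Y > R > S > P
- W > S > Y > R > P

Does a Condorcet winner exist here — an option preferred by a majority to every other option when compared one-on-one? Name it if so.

There is no Condorcet winner

Head-to-head results (5 voters total):
W vs S: S wins 3–2.
W vs R: R wins 3–2.
W vs P: P wins 3–2.
W vs Y: W wins 4–1.
S vs R: R wins 3–2.
S vs P: S wins 4–1.
S vs Y: S wins 4–1.
R vs P: R wins 4–1.
R vs Y: Y wins 3–2.
P vs Y: P wins 3–2.
No candidate beats all others: W beats Y beats R beats W, a majority cycle.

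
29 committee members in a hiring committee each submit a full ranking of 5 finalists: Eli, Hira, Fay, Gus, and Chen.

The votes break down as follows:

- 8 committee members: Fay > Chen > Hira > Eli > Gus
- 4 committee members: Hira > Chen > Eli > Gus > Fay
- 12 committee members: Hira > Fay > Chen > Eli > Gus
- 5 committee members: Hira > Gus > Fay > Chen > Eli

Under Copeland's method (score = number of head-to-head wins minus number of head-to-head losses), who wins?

Pairwise results:
  Eli vs Hira: Hira wins 29–0.
  Eli vs Fay: Fay wins 25–4.
  Eli vs Gus: Eli wins 24–5.
  Eli vs Chen: Chen wins 29–0.
  Hira vs Fay: Hira wins 21–8.
  Hira vs Gus: Hira wins 29–0.
  Hira vs Chen: Hira wins 21–8.
  Fay vs Gus: Fay wins 20–9.
  Fay vs Chen: Fay wins 25–4.
  Gus vs Chen: Chen wins 24–5.
Copeland scores (wins − losses):
  Eli: 1 − 3 = -2
  Hira: 4 − 0 = 4
  Fay: 3 − 1 = 2
  Gus: 0 − 4 = -4
  Chen: 2 − 2 = 0
Hira has the best Copeland score.

Hira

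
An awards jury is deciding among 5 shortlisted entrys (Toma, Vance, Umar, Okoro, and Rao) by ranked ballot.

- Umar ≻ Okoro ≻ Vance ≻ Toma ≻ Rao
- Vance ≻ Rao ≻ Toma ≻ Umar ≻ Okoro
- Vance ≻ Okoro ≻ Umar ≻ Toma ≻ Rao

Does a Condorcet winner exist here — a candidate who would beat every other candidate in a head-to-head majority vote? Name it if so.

Head-to-head results (3 voters total):
Toma vs Vance: Vance wins 3–0.
Toma vs Umar: Umar wins 2–1.
Toma vs Okoro: Okoro wins 2–1.
Toma vs Rao: Toma wins 2–1.
Vance vs Umar: Vance wins 2–1.
Vance vs Okoro: Vance wins 2–1.
Vance vs Rao: Vance wins 3–0.
Umar vs Okoro: Umar wins 2–1.
Umar vs Rao: Umar wins 2–1.
Okoro vs Rao: Okoro wins 2–1.
Vance beats each rival — Toma (3–0), Umar (2–1), Okoro (2–1), Rao (3–0) — so Vance is the Condorcet winner.

Vance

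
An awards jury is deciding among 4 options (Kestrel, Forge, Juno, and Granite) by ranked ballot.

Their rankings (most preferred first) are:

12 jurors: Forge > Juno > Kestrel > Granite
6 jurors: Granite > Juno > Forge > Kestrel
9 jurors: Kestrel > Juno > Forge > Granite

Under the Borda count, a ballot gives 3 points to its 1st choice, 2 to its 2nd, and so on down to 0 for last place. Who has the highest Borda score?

Borda scores:
  Kestrel: 12·1 + 6·0 + 9·3 = 39
  Forge: 12·3 + 6·1 + 9·1 = 51
  Juno: 12·2 + 6·2 + 9·2 = 54
  Granite: 12·0 + 6·3 + 9·0 = 18
Juno has the highest total.

Juno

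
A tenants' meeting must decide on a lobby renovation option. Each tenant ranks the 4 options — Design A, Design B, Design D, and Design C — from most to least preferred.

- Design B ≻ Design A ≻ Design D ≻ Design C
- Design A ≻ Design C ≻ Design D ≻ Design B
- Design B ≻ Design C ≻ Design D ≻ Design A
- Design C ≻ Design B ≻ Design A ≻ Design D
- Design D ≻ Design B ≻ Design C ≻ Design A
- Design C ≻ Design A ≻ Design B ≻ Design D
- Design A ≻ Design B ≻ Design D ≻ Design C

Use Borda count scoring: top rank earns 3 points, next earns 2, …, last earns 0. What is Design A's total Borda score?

Borda scores:
  Design A: 2 + 3 + 0 + 1 + 0 + 2 + 3 = 11
  Design B: 3 + 0 + 3 + 2 + 2 + 1 + 2 = 13
  Design D: 1 + 1 + 1 + 0 + 3 + 0 + 1 = 7
  Design C: 0 + 2 + 2 + 3 + 1 + 3 + 0 = 11

11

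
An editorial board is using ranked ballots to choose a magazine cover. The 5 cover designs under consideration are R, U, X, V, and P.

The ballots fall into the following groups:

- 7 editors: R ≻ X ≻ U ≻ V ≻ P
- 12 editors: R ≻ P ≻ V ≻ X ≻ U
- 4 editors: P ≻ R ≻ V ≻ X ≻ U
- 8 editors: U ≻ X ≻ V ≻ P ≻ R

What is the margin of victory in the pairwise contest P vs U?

Ballots ranking P above U: 12+4 = 16.
Ballots ranking U above P: 7+8 = 15.
P wins 16–15, a margin of 1.

1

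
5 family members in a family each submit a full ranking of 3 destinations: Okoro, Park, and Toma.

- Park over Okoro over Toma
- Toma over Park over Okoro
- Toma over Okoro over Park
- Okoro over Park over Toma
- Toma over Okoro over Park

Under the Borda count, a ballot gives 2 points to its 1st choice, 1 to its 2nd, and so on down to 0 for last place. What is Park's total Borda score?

4

Borda scores:
  Okoro: 1 + 0 + 1 + 2 + 1 = 5
  Park: 2 + 1 + 0 + 1 + 0 = 4
  Toma: 0 + 2 + 2 + 0 + 2 = 6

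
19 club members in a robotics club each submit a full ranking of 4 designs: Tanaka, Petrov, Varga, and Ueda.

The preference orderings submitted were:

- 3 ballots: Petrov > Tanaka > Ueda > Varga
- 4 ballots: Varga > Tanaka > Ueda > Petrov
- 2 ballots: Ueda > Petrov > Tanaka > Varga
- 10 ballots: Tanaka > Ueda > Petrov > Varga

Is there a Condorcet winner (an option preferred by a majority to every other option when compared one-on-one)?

Yes

Head-to-head results (19 voters total):
Tanaka vs Petrov: Tanaka wins 14–5.
Tanaka vs Varga: Tanaka wins 15–4.
Tanaka vs Ueda: Tanaka wins 17–2.
Petrov vs Varga: Petrov wins 15–4.
Petrov vs Ueda: Ueda wins 16–3.
Varga vs Ueda: Ueda wins 15–4.
Tanaka beats each rival — Petrov (14–5), Varga (15–4), Ueda (17–2) — so Tanaka is the Condorcet winner.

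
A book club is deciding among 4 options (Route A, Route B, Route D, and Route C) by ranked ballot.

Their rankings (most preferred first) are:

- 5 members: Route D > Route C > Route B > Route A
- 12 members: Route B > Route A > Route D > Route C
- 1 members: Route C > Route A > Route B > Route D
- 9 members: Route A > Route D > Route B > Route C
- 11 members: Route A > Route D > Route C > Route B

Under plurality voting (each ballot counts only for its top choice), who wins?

First-place vote totals:
  Route A: 20
  Route B: 12
  Route D: 5
  Route C: 1
Route A has the most first-place votes.

Route A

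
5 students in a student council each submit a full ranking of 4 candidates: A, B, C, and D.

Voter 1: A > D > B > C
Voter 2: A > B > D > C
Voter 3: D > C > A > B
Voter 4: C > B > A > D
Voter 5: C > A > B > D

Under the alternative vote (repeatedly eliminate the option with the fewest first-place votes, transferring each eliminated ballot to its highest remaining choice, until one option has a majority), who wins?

Round 1: A 2, C 2, D 1, B 0. B has the fewest and is eliminated.
Round 2: A 2, C 2, D 1. D has the fewest and is eliminated.
Round 3: C 3, A 2. C has a majority.

C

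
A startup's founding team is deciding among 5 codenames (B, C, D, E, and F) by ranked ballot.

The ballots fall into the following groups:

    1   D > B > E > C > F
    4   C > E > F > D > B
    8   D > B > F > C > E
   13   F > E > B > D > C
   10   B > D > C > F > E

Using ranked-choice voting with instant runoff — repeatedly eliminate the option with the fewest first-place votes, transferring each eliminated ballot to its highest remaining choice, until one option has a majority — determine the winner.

Round 1: F 13, B 10, D 9, C 4, E 0. E has the fewest and is eliminated.
Round 2: F 13, B 10, D 9, C 4. C has the fewest and is eliminated.
Round 3: F 17, B 10, D 9. D has the fewest and is eliminated.
Round 4: B 19, F 17. B has a majority.

B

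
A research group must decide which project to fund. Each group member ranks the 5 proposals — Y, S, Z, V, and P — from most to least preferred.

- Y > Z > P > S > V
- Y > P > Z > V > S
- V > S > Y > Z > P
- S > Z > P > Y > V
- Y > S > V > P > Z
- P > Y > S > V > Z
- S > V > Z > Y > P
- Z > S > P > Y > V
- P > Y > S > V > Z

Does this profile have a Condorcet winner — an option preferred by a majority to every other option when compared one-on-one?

Yes

Head-to-head results (9 voters total):
Y vs S: Y wins 5–4.
Y vs Z: Y wins 6–3.
Y vs V: Y wins 7–2.
Y vs P: Y wins 5–4.
S vs Z: S wins 6–3.
S vs V: S wins 7–2.
S vs P: S wins 5–4.
Z vs V: V wins 5–4.
Z vs P: Z wins 5–4.
V vs P: P wins 6–3.
Y beats each rival — S (5–4), Z (6–3), V (7–2), P (5–4) — so Y is the Condorcet winner.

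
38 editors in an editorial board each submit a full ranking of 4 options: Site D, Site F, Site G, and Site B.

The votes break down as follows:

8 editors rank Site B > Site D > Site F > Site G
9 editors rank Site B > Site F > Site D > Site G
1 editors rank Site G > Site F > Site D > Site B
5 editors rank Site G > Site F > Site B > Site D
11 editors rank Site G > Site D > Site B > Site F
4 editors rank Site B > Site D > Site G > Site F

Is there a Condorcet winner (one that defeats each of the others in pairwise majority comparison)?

Yes

Head-to-head results (38 voters total):
Site D vs Site F: Site D wins 23–15.
Site D vs Site G: Site D wins 21–17.
Site D vs Site B: Site B wins 26–12.
Site F vs Site G: Site G wins 21–17.
Site F vs Site B: Site B wins 32–6.
Site G vs Site B: Site B wins 21–17.
Site B beats each rival — Site D (26–12), Site F (32–6), Site G (21–17) — so Site B is the Condorcet winner.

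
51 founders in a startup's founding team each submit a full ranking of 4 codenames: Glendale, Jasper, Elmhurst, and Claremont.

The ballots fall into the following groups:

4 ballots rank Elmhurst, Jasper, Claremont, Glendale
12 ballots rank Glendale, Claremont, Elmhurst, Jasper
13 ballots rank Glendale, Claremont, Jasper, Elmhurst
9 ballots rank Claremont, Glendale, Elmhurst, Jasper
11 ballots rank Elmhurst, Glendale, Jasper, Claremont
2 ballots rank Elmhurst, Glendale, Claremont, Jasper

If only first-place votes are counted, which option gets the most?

Glendale

First-place vote totals:
  Glendale: 25
  Jasper: 0
  Elmhurst: 17
  Claremont: 9
Glendale has the most first-place votes.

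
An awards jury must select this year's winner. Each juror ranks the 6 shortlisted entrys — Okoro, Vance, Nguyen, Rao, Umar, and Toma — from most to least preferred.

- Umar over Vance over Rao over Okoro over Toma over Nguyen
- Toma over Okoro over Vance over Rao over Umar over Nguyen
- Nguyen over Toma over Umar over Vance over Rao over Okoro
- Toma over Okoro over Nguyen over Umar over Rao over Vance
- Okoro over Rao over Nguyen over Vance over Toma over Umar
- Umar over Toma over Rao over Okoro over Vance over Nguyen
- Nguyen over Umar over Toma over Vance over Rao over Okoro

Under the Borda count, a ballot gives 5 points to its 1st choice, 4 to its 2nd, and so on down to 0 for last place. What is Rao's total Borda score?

Borda scores:
  Okoro: 2 + 4 + 0 + 4 + 5 + 2 + 0 = 17
  Vance: 4 + 3 + 2 + 0 + 2 + 1 + 2 = 14
  Nguyen: 0 + 0 + 5 + 3 + 3 + 0 + 5 = 16
  Rao: 3 + 2 + 1 + 1 + 4 + 3 + 1 = 15
  Umar: 5 + 1 + 3 + 2 + 0 + 5 + 4 = 20
  Toma: 1 + 5 + 4 + 5 + 1 + 4 + 3 = 23

15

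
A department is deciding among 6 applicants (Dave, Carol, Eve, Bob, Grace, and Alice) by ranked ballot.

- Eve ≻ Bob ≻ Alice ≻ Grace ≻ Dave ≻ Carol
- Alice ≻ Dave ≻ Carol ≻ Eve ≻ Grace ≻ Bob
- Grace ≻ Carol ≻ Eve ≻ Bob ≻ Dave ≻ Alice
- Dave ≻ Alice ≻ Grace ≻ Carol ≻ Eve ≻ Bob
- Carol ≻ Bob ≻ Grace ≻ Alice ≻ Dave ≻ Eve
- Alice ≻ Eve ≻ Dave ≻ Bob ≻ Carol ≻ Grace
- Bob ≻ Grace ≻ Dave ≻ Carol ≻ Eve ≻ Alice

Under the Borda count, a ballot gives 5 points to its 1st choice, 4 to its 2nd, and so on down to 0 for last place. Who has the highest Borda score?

Borda scores:
  Dave: 1 + 4 + 1 + 5 + 1 + 3 + 3 = 18
  Carol: 0 + 3 + 4 + 2 + 5 + 1 + 2 = 17
  Eve: 5 + 2 + 3 + 1 + 0 + 4 + 1 = 16
  Bob: 4 + 0 + 2 + 0 + 4 + 2 + 5 = 17
  Grace: 2 + 1 + 5 + 3 + 3 + 0 + 4 = 18
  Alice: 3 + 5 + 0 + 4 + 2 + 5 + 0 = 19
Alice has the highest total.

Alice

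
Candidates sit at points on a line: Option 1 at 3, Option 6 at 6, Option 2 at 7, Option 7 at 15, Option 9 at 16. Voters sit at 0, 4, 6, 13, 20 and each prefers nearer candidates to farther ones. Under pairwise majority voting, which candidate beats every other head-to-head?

Option 6

With single-peaked preferences on a line, the Condorcet winner is the candidate closest to the median voter.
The median voter (position 6) is closest to Option 6 at 6.
Check: Option 6 vs Option 7 — voters closer to Option 6: 3 of 5.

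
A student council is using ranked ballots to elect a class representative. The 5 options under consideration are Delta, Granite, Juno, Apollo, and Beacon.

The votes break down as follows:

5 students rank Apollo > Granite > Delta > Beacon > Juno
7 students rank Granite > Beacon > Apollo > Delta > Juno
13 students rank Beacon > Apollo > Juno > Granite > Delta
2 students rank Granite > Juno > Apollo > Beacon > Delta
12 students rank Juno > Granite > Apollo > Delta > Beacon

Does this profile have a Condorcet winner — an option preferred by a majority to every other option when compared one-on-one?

Head-to-head results (39 voters total):
Delta vs Granite: Granite wins 39–0.
Delta vs Juno: Juno wins 27–12.
Delta vs Apollo: Apollo wins 39–0.
Delta vs Beacon: Beacon wins 22–17.
Granite vs Juno: Juno wins 25–14.
Granite vs Apollo: Granite wins 21–18.
Granite vs Beacon: Granite wins 26–13.
Juno vs Apollo: Apollo wins 25–14.
Juno vs Beacon: Beacon wins 25–14.
Apollo vs Beacon: Beacon wins 20–19.
No candidate beats all others: Granite beats Apollo beats Juno beats Granite, a majority cycle.

No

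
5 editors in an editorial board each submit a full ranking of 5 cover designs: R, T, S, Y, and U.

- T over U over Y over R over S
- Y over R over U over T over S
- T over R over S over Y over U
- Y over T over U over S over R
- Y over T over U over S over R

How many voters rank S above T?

Ballots ranking S above T: 0.
Ballots ranking T above S: 5.
So 0 of 5 voters prefer S to T.

0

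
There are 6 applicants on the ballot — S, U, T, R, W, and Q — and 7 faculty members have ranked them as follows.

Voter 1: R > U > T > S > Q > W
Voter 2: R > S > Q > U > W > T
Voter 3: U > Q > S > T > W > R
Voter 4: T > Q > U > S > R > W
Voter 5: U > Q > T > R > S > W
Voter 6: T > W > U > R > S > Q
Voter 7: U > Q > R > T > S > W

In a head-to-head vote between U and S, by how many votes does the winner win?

Ballots ranking U above S: 6.
Ballots ranking S above U: 1.
U wins 6–1, a margin of 5.

5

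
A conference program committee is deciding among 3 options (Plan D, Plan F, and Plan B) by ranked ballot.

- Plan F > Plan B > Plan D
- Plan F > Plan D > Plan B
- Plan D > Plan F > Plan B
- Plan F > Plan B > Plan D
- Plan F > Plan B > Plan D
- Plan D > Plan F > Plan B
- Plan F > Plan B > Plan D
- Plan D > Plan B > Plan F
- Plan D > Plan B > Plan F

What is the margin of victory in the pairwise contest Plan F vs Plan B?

5

Ballots ranking Plan F above Plan B: 7.
Ballots ranking Plan B above Plan F: 2.
Plan F wins 7–2, a margin of 5.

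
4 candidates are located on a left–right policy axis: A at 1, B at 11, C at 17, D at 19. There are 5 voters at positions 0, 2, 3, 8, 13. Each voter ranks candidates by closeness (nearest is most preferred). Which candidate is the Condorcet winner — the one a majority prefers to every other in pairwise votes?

A

With single-peaked preferences on a line, the Condorcet winner is the candidate closest to the median voter.
The median voter (position 3) is closest to A at 1.
Check: A vs C — voters closer to A: 4 of 5.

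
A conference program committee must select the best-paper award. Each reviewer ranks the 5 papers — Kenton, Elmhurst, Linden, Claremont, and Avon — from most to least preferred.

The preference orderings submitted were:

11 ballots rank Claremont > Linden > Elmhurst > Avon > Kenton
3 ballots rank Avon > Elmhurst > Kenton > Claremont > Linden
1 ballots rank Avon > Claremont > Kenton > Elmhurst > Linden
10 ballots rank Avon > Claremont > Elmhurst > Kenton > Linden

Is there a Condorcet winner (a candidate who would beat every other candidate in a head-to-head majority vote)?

Yes

Head-to-head results (25 voters total):
Kenton vs Elmhurst: Elmhurst wins 24–1.
Kenton vs Linden: Kenton wins 14–11.
Kenton vs Claremont: Claremont wins 22–3.
Kenton vs Avon: Avon wins 25–0.
Elmhurst vs Linden: Elmhurst wins 14–11.
Elmhurst vs Claremont: Claremont wins 22–3.
Elmhurst vs Avon: Avon wins 14–11.
Linden vs Claremont: Claremont wins 25–0.
Linden vs Avon: Avon wins 14–11.
Claremont vs Avon: Avon wins 14–11.
Avon beats each rival — Kenton (25–0), Elmhurst (14–11), Linden (14–11), Claremont (14–11) — so Avon is the Condorcet winner.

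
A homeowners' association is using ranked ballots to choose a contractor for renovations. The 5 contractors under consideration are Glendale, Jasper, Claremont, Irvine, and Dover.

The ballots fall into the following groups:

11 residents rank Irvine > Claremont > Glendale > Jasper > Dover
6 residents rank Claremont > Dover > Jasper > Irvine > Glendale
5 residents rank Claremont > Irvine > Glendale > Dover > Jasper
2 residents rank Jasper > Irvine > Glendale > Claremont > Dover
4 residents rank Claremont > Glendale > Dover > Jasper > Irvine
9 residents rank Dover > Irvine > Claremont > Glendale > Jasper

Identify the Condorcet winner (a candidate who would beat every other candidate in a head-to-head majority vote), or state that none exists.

No Condorcet winner

Head-to-head results (37 voters total):
Glendale vs Jasper: Glendale wins 29–8.
Glendale vs Claremont: Claremont wins 35–2.
Glendale vs Irvine: Irvine wins 33–4.
Glendale vs Dover: Glendale wins 22–15.
Jasper vs Claremont: Claremont wins 35–2.
Jasper vs Irvine: Irvine wins 25–12.
Jasper vs Dover: Dover wins 24–13.
Claremont vs Irvine: Irvine wins 22–15.
Claremont vs Dover: Claremont wins 28–9.
Irvine vs Dover: Dover wins 19–18.
No candidate beats all others: Glendale beats Dover beats Irvine beats Glendale, a majority cycle.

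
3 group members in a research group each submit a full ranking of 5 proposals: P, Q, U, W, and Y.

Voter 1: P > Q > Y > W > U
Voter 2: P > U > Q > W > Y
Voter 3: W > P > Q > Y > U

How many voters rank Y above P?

0

Ballots ranking Y above P: 0.
Ballots ranking P above Y: 3.
So 0 of 3 voters prefer Y to P.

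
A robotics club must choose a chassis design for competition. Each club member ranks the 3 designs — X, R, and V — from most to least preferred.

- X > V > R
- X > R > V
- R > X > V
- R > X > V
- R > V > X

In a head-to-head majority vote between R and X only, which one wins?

Ballots ranking R above X: 3.
Ballots ranking X above R: 2.
R wins the head-to-head, 3–2.

R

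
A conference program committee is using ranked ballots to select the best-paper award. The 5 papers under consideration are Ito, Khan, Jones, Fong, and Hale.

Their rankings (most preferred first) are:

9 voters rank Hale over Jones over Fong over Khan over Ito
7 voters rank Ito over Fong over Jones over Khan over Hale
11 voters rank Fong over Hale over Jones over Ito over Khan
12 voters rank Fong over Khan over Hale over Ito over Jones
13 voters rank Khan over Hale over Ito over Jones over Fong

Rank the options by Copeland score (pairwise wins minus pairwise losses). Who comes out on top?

Fong

Pairwise results:
  Ito vs Khan: Khan wins 34–18.
  Ito vs Jones: Ito wins 32–20.
  Ito vs Fong: Fong wins 32–20.
  Ito vs Hale: Hale wins 45–7.
  Khan vs Jones: Jones wins 27–25.
  Khan vs Fong: Fong wins 39–13.
  Khan vs Hale: Khan wins 32–20.
  Jones vs Fong: Fong wins 30–22.
  Jones vs Hale: Hale wins 45–7.
  Fong vs Hale: Fong wins 30–22.
Copeland scores (wins − losses):
  Ito: 1 − 3 = -2
  Khan: 2 − 2 = 0
  Jones: 1 − 3 = -2
  Fong: 4 − 0 = 4
  Hale: 2 − 2 = 0
Fong has the best Copeland score.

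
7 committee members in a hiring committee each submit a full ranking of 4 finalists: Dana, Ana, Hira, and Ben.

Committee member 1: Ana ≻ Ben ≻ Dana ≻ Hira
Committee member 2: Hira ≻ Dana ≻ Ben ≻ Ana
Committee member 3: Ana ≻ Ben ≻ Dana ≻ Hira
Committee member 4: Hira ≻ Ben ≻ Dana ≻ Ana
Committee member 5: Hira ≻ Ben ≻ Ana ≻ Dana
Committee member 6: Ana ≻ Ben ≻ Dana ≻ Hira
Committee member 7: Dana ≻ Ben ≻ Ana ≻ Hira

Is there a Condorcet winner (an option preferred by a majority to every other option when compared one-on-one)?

Head-to-head results (7 voters total):
Dana vs Ana: Ana wins 4–3.
Dana vs Hira: Dana wins 4–3.
Dana vs Ben: Ben wins 5–2.
Ana vs Hira: Ana wins 4–3.
Ana vs Ben: Ben wins 4–3.
Hira vs Ben: Ben wins 4–3.
Ben beats each rival — Dana (5–2), Ana (4–3), Hira (4–3) — so Ben is the Condorcet winner.

Yes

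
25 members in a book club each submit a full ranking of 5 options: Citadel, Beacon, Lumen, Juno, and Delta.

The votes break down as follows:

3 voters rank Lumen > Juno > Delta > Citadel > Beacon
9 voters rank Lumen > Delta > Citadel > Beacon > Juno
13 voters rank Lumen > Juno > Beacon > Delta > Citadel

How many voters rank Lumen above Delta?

25

Ballots ranking Lumen above Delta: 3+9+13 = 25.
Ballots ranking Delta above Lumen: 0.
So 25 of 25 voters prefer Lumen to Delta.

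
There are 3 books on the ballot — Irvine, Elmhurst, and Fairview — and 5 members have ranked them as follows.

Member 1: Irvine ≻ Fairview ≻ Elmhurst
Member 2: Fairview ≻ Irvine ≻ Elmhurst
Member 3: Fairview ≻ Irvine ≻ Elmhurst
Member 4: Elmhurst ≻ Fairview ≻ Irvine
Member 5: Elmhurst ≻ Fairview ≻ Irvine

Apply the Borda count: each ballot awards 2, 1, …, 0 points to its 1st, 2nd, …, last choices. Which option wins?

Fairview

Borda scores:
  Irvine: 2 + 1 + 1 + 0 + 0 = 4
  Elmhurst: 0 + 0 + 0 + 2 + 2 = 4
  Fairview: 1 + 2 + 2 + 1 + 1 = 7
Fairview has the highest total.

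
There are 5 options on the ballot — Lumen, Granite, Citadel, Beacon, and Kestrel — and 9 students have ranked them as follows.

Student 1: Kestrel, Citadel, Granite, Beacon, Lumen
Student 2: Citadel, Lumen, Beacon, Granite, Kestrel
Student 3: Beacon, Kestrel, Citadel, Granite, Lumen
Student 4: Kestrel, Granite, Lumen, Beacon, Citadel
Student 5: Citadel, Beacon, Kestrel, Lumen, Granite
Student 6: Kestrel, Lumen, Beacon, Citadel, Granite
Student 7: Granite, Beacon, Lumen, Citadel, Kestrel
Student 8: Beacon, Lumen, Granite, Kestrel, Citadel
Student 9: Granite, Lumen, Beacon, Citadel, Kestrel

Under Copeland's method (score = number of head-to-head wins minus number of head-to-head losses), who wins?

Pairwise results:
  Lumen vs Granite: Granite wins 5–4.
  Lumen vs Citadel: Lumen wins 5–4.
  Lumen vs Beacon: Beacon wins 5–4.
  Lumen vs Kestrel: Kestrel wins 5–4.
  Granite vs Citadel: Citadel wins 5–4.
  Granite vs Beacon: Beacon wins 5–4.
  Granite vs Kestrel: Kestrel wins 5–4.
  Citadel vs Beacon: Beacon wins 6–3.
  Citadel vs Kestrel: Kestrel wins 5–4.
  Beacon vs Kestrel: Beacon wins 6–3.
Copeland scores (wins − losses):
  Lumen: 1 − 3 = -2
  Granite: 1 − 3 = -2
  Citadel: 1 − 3 = -2
  Beacon: 4 − 0 = 4
  Kestrel: 3 − 1 = 2
Beacon has the best Copeland score.

Beacon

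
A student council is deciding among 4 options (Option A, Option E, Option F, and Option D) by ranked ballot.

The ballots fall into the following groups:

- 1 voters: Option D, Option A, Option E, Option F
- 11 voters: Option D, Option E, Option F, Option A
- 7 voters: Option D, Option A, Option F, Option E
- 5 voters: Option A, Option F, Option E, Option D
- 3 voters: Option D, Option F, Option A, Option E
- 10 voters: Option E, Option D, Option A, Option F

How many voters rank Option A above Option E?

16

Ballots ranking Option A above Option E: 1+7+5+3 = 16.
Ballots ranking Option E above Option A: 11+10 = 21.
So 16 of 37 voters prefer Option A to Option E.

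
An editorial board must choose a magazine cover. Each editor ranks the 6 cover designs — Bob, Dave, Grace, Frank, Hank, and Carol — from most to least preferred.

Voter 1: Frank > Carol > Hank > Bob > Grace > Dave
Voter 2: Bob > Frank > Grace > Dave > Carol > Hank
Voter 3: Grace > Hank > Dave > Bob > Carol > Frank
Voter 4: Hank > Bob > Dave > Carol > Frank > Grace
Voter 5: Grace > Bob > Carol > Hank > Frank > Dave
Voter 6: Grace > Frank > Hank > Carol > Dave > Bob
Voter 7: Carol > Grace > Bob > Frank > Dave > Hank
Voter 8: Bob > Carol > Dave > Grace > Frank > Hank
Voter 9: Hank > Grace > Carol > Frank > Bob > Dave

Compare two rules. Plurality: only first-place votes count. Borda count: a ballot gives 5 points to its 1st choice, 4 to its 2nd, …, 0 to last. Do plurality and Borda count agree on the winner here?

Yes

Plurality first-place counts: Bob 2, Dave 0, Grace 3, Frank 1, Hank 2, Carol 1 → Grace.
Borda totals: Bob 26, Dave 13, Grace 29, Frank 20, Hank 22, Carol 25 → Grace.
The two rules agree on Grace.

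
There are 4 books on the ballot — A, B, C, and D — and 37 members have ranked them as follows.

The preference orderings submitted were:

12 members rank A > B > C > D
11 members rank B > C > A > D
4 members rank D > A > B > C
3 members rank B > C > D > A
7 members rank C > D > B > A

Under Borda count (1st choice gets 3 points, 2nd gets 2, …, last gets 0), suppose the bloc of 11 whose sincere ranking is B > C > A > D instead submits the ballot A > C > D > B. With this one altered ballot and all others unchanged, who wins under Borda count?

A

Borda totals with the altered ballot: A 77, B 44, C 61, D 40.
The switch changes the winner from B to A.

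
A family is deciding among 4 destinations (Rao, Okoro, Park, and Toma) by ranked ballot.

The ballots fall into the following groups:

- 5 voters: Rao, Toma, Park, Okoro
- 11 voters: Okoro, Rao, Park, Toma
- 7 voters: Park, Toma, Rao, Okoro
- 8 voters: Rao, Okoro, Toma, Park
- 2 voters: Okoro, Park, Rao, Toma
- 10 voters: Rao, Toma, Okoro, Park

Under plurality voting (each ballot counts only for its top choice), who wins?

First-place vote totals:
  Rao: 23
  Okoro: 13
  Park: 7
  Toma: 0
Rao has the most first-place votes.

Rao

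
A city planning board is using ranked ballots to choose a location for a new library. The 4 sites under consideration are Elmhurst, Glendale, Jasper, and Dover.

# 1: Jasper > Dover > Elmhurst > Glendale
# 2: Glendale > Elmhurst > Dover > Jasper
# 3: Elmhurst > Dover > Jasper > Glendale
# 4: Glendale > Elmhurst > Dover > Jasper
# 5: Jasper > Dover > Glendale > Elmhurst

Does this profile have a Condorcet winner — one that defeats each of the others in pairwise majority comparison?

No

Head-to-head results (5 voters total):
Elmhurst vs Glendale: Glendale wins 3–2.
Elmhurst vs Jasper: Elmhurst wins 3–2.
Elmhurst vs Dover: Elmhurst wins 3–2.
Glendale vs Jasper: Jasper wins 3–2.
Glendale vs Dover: Dover wins 3–2.
Jasper vs Dover: Dover wins 3–2.
No candidate beats all others: Elmhurst beats Jasper beats Glendale beats Elmhurst, a majority cycle.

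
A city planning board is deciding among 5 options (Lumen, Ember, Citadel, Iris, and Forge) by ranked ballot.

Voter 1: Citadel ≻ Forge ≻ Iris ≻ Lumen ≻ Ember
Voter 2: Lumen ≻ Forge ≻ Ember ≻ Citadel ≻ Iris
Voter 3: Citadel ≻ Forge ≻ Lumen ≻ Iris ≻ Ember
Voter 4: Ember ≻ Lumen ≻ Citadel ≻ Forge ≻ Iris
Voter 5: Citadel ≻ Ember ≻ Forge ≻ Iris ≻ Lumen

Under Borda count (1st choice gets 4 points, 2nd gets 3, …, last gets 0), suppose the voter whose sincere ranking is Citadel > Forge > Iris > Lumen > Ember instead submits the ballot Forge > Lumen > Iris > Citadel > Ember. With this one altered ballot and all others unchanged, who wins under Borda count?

Forge

Borda totals with the altered ballot: Lumen 12, Ember 9, Citadel 12, Iris 4, Forge 13.
The switch changes the winner from Citadel to Forge.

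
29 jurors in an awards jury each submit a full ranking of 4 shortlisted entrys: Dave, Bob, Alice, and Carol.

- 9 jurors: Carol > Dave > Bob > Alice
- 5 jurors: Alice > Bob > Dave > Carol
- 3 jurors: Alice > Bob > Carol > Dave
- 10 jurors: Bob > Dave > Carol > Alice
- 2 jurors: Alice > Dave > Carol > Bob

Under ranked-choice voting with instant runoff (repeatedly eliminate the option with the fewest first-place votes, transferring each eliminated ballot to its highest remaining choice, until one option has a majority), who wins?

Round 1: Bob 10, Alice 10, Carol 9, Dave 0. Dave has the fewest and is eliminated.
Round 2: Bob 10, Alice 10, Carol 9. Carol has the fewest and is eliminated.
Round 3: Bob 19, Alice 10. Bob has a majority.

Bob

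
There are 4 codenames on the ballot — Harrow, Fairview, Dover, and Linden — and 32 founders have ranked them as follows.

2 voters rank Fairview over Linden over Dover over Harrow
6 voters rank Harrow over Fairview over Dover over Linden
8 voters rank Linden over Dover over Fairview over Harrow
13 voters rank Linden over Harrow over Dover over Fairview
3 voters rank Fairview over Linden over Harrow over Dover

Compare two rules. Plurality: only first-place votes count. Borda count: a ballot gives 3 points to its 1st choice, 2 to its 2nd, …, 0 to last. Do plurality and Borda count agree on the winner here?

Yes

Plurality first-place counts: Harrow 6, Fairview 5, Dover 0, Linden 21 → Linden.
Borda totals: Harrow 47, Fairview 35, Dover 37, Linden 73 → Linden.
The two rules agree on Linden.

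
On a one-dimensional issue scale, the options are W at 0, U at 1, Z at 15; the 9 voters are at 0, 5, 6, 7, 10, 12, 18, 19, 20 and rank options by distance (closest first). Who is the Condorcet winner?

With single-peaked preferences on a line, the Condorcet winner is the candidate closest to the median voter.
The median voter (position 10) is closest to Z at 15.
Check: Z vs W — voters closer to Z: 5 of 9.

Z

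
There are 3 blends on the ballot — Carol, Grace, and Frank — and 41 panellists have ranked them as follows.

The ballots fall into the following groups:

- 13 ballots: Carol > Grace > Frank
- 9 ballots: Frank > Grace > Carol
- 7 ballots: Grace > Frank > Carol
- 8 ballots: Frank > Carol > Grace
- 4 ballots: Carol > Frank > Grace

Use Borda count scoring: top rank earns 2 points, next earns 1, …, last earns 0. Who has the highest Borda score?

Frank

Borda scores:
  Carol: 13·2 + 9·0 + 7·0 + 8·1 + 4·2 = 42
  Grace: 13·1 + 9·1 + 7·2 + 8·0 + 4·0 = 36
  Frank: 13·0 + 9·2 + 7·1 + 8·2 + 4·1 = 45
Frank has the highest total.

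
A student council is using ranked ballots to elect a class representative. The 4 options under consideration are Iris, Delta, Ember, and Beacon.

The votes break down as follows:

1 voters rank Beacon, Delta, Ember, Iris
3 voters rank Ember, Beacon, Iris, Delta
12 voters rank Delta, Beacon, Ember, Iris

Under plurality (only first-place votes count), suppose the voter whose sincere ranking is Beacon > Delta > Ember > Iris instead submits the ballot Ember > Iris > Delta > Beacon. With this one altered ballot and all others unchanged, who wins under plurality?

First-place totals with the altered ballot: Iris 0, Delta 12, Ember 4, Beacon 0.
The winner is unchanged: still Delta.

Delta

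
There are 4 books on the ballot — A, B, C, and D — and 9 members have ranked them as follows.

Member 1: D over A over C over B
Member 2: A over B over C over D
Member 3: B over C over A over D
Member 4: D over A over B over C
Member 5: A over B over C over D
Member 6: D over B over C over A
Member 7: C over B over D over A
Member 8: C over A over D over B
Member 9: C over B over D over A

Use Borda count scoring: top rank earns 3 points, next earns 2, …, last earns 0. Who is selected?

Borda scores:
  A: 2 + 3 + 1 + 2 + 3 + 0 + 0 + 2 + 0 = 13
  B: 0 + 2 + 3 + 1 + 2 + 2 + 2 + 0 + 2 = 14
  C: 1 + 1 + 2 + 0 + 1 + 1 + 3 + 3 + 3 = 15
  D: 3 + 0 + 0 + 3 + 0 + 3 + 1 + 1 + 1 = 12
C has the highest total.

C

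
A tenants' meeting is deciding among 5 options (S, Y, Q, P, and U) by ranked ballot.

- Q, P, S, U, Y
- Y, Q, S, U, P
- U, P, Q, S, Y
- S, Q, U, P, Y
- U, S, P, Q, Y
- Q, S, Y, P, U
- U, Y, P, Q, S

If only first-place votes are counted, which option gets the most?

U

First-place vote totals:
  S: 1
  Y: 1
  Q: 2
  P: 0
  U: 3
U has the most first-place votes.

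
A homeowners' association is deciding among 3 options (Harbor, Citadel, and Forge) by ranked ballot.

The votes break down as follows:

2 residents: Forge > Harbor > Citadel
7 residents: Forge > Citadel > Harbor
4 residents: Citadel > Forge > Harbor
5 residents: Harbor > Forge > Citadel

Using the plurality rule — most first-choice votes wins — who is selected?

Forge

First-place vote totals:
  Harbor: 5
  Citadel: 4
  Forge: 9
Forge has the most first-place votes.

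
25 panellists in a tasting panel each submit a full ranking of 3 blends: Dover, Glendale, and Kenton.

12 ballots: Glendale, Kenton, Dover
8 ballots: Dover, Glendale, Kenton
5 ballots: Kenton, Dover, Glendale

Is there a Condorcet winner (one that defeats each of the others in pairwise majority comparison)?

Head-to-head results (25 voters total):
Dover vs Glendale: Dover wins 13–12.
Dover vs Kenton: Kenton wins 17–8.
Glendale vs Kenton: Glendale wins 20–5.
No candidate beats all others: Dover beats Glendale beats Kenton beats Dover, a majority cycle.

No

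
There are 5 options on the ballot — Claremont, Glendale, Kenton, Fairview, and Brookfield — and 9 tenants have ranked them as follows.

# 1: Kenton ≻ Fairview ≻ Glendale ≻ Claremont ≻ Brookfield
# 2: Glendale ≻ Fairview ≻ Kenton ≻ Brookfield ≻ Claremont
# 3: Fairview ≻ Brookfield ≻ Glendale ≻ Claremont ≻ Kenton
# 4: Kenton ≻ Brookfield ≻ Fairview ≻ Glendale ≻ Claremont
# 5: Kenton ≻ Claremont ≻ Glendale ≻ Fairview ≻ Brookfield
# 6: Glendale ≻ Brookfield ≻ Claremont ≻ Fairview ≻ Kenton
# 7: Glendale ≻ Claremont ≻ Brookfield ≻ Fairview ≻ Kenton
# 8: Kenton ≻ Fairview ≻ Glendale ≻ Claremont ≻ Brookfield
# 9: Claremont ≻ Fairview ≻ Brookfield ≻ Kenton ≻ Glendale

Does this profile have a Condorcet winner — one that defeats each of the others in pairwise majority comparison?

Head-to-head results (9 voters total):
Claremont vs Glendale: Glendale wins 7–2.
Claremont vs Kenton: Kenton wins 5–4.
Claremont vs Fairview: Fairview wins 5–4.
Claremont vs Brookfield: Claremont wins 5–4.
Glendale vs Kenton: Kenton wins 5–4.
Glendale vs Fairview: Fairview wins 5–4.
Glendale vs Brookfield: Glendale wins 6–3.
Kenton vs Fairview: Fairview wins 5–4.
Kenton vs Brookfield: Kenton wins 5–4.
Fairview vs Brookfield: Fairview wins 6–3.
Fairview beats each rival — Claremont (5–4), Glendale (5–4), Kenton (5–4), Brookfield (6–3) — so Fairview is the Condorcet winner.

Yes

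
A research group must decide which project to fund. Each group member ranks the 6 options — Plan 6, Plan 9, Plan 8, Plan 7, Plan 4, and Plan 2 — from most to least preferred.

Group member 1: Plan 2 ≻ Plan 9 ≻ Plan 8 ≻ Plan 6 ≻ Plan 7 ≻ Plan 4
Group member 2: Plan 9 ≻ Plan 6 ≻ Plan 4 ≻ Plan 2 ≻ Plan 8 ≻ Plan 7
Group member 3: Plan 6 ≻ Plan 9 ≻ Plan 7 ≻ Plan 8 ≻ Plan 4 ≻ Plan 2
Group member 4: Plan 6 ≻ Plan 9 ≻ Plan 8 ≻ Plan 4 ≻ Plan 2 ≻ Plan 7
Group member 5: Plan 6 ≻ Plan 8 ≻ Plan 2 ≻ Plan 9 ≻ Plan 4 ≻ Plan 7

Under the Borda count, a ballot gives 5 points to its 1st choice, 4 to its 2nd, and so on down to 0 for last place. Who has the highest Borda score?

Borda scores:
  Plan 6: 2 + 4 + 5 + 5 + 5 = 21
  Plan 9: 4 + 5 + 4 + 4 + 2 = 19
  Plan 8: 3 + 1 + 2 + 3 + 4 = 13
  Plan 7: 1 + 0 + 3 + 0 + 0 = 4
  Plan 4: 0 + 3 + 1 + 2 + 1 = 7
  Plan 2: 5 + 2 + 0 + 1 + 3 = 11
Plan 6 has the highest total.

Plan 6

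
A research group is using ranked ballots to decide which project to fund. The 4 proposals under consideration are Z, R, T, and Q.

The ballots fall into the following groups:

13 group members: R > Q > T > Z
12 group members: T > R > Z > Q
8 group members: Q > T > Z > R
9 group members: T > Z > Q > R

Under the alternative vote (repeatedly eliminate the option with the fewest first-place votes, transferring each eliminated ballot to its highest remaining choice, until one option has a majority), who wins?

T

Round 1: T 21, R 13, Q 8, Z 0. Z has the fewest and is eliminated.
Round 2: T 21, R 13, Q 8. Q has the fewest and is eliminated.
Round 3: T 29, R 13. T has a majority.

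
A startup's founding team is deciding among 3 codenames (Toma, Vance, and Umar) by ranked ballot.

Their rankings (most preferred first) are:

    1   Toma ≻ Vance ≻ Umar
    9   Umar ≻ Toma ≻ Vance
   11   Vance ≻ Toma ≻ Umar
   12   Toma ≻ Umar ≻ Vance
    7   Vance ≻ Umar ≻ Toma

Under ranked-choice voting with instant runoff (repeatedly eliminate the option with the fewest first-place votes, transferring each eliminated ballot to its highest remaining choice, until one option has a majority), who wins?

Toma

Round 1: Vance 18, Toma 13, Umar 9. Umar has the fewest and is eliminated.
Round 2: Toma 22, Vance 18. Toma has a majority.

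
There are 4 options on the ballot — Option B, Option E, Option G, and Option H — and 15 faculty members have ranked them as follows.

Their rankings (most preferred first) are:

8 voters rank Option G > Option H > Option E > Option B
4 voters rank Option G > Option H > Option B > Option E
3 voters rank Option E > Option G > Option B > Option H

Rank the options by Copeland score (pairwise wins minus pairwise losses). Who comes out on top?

Option G

Pairwise results:
  Option B vs Option E: Option E wins 11–4.
  Option B vs Option G: Option G wins 15–0.
  Option B vs Option H: Option H wins 12–3.
  Option E vs Option G: Option G wins 12–3.
  Option E vs Option H: Option H wins 12–3.
  Option G vs Option H: Option G wins 15–0.
Copeland scores (wins − losses):
  Option B: 0 − 3 = -3
  Option E: 1 − 2 = -1
  Option G: 3 − 0 = 3
  Option H: 2 − 1 = 1
Option G has the best Copeland score.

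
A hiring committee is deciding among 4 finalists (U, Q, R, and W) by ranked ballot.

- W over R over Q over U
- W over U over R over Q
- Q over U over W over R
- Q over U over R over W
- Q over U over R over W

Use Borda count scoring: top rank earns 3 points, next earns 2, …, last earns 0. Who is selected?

Q

Borda scores:
  U: 0 + 2 + 2 + 2 + 2 = 8
  Q: 1 + 0 + 3 + 3 + 3 = 10
  R: 2 + 1 + 0 + 1 + 1 = 5
  W: 3 + 3 + 1 + 0 + 0 = 7
Q has the highest total.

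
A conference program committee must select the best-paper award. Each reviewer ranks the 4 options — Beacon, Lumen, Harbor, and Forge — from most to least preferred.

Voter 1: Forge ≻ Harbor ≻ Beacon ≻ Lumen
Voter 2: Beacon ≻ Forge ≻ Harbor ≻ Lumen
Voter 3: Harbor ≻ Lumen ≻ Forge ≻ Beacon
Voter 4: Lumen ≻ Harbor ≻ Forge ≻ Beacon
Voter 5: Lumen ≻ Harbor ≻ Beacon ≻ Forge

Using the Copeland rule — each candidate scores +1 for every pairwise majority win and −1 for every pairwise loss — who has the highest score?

Harbor

Pairwise results:
  Beacon vs Lumen: Lumen wins 3–2.
  Beacon vs Harbor: Harbor wins 4–1.
  Beacon vs Forge: Forge wins 3–2.
  Lumen vs Harbor: Harbor wins 3–2.
  Lumen vs Forge: Lumen wins 3–2.
  Harbor vs Forge: Harbor wins 3–2.
Copeland scores (wins − losses):
  Beacon: 0 − 3 = -3
  Lumen: 2 − 1 = 1
  Harbor: 3 − 0 = 3
  Forge: 1 − 2 = -1
Harbor has the best Copeland score.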